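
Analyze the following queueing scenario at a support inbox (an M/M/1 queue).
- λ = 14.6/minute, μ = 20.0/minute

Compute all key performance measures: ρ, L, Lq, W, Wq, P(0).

Step 1: ρ = λ/μ = 14.6/20.0 = 0.7300
Step 2: L = λ/(μ-λ) = 14.6/5.40 = 2.7037
Step 3: Lq = λ²/(μ(μ-λ)) = 213.16/(20.0×5.40) = 1.9737
Step 4: W = 1/(μ-λ) = 1/5.40 = 0.185185
Step 5: Wq = λ/(μ(μ-λ)) = 14.6/(20.0×5.40) = 0.1352
Step 6: P(0) = 1-ρ = 0.2700
Verify: L = λW = 14.6×0.185185 = 2.7037 ✔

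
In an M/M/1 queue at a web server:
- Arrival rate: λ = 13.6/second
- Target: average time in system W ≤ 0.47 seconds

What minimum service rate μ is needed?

For M/M/1: W = 1/(μ-λ)
Need W ≤ 0.47, so 1/(μ-λ) ≤ 0.47
μ - λ ≥ 1/0.47 = 2.1277
μ ≥ 13.6 + 2.1277 = 15.7277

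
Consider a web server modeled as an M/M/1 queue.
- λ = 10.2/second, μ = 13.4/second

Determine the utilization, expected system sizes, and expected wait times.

Step 1: ρ = λ/μ = 10.2/13.4 = 0.7612
Step 2: L = λ/(μ-λ) = 10.2/3.20 = 3.1875
Step 3: Lq = λ²/(μ(μ-λ)) = 104.04/(13.4×3.20) = 2.4263
Step 4: W = 1/(μ-λ) = 1/3.20 = 0.3125
Step 5: Wq = λ/(μ(μ-λ)) = 10.2/(13.4×3.20) = 0.2379
Step 6: P(0) = 1-ρ = 0.2388
Verify: L = λW = 10.2×0.3125 = 3.1875 ✔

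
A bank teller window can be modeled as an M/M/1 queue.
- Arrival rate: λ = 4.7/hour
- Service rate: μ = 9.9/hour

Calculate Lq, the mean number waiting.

ρ = λ/μ = 4.7/9.9 = 0.4747
For M/M/1: Lq = λ²/(μ(μ-λ))
Lq = 22.09/(9.9 × 5.20)
Lq = 0.4291 transactions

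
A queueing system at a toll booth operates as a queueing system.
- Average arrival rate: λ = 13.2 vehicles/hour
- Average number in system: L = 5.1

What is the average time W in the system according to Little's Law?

Little's Law: L = λW, so W = L/λ
W = 5.1/13.2 = 0.3864 hours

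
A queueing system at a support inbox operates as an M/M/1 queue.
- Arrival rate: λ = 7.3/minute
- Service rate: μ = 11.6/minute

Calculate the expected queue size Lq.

ρ = λ/μ = 7.3/11.6 = 0.6293
For M/M/1: Lq = λ²/(μ(μ-λ))
Lq = 53.29/(11.6 × 4.30)
Lq = 1.0684 emails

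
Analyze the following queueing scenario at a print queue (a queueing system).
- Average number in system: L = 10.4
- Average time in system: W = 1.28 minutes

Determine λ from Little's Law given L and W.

Little's Law: L = λW, so λ = L/W
λ = 10.4/1.28 = 8.1250 jobs/minute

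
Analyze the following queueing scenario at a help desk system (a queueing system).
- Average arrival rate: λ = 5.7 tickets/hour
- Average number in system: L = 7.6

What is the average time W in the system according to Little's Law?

Little's Law: L = λW, so W = L/λ
W = 7.6/5.7 = 1.3333 hours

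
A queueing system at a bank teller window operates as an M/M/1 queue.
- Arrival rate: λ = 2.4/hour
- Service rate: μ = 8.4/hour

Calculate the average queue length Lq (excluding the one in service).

ρ = λ/μ = 2.4/8.4 = 0.2857
For M/M/1: Lq = λ²/(μ(μ-λ))
Lq = 5.76/(8.4 × 6.00)
Lq = 0.1143 transactions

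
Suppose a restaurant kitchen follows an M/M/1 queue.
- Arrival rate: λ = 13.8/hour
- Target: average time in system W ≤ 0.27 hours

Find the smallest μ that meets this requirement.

For M/M/1: W = 1/(μ-λ)
Need W ≤ 0.27, so 1/(μ-λ) ≤ 0.27
μ - λ ≥ 1/0.27 = 3.7037
μ ≥ 13.8 + 3.7037 = 17.5037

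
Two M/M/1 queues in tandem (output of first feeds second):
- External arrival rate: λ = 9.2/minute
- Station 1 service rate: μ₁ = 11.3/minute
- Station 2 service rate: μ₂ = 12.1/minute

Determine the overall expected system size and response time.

By Jackson's theorem, each station behaves as independent M/M/1.
Station 1: ρ₁ = 9.2/11.3 = 0.8142, L₁ = ρ₁/(1-ρ₁) = λ/(μ₁-λ) = 9.2/2.10 = 4.3810
Station 2: ρ₂ = 9.2/12.1 = 0.7603, L₂ = ρ₂/(1-ρ₂) = λ/(μ₂-λ) = 9.2/2.90 = 3.1724
Total: L = L₁ + L₂ = 4.3810 + 3.1724 = 7.5534
W = L/λ = 7.5534/9.2 = 0.8210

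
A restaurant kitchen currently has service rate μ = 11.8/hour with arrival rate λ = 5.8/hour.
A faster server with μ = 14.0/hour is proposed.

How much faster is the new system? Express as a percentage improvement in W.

System 1: ρ₁ = 5.8/11.8 = 0.4915, W₁ = 1/(11.8-5.8) = 0.16667
System 2: ρ₂ = 5.8/14.0 = 0.4143, W₂ = 1/(14.0-5.8) = 0.12195
Improvement: (W₁-W₂)/W₁ = (0.16667-0.12195)/0.16667 = 26.83%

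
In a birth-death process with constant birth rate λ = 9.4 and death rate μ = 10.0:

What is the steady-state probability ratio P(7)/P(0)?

For constant rates: P(n)/P(0) = (λ/μ)^n
P(7)/P(0) = (9.4/10.0)^7 = 0.9400^7 = 0.6485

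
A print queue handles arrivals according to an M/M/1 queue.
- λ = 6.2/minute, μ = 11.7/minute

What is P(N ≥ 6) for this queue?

ρ = λ/μ = 6.2/11.7 = 0.5299
P(N ≥ n) = ρⁿ
P(N ≥ 6) = 0.5299^6
P(N ≥ 6) = 0.02214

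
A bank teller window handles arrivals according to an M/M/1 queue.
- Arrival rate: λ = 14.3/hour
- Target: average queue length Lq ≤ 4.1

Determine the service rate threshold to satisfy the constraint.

For M/M/1: Lq = λ²/(μ(μ-λ))
Need Lq ≤ 4.1, i.e. μ(μ-λ) ≥ λ²/4.1
μ² - 14.3μ - 204.49/4.1 ≥ 0  →  μ² - 14.3μ - 49.8756 ≥ 0
Quadratic formula (positive root): μ = [λ + √(λ² + 4×49.8756)]/2
Discriminant: 204.49 + 4×49.8756 = 403.9924, √403.9924 = 20.0996
μ ≥ (14.3 + 20.0996)/2 = 17.1998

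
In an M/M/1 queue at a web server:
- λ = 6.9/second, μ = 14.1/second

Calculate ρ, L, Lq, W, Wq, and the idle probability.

Step 1: ρ = λ/μ = 6.9/14.1 = 0.4894
Step 2: L = λ/(μ-λ) = 6.9/7.20 = 0.9583
Step 3: Lq = λ²/(μ(μ-λ)) = 47.61/(14.1×7.20) = 0.4690
Step 4: W = 1/(μ-λ) = 1/7.20 = 0.13889
Step 5: Wq = λ/(μ(μ-λ)) = 6.9/(14.1×7.20) = 0.06797
Step 6: P(0) = 1-ρ = 0.5106
Verify: L = λW = 6.9×0.13889 = 0.9583 ✔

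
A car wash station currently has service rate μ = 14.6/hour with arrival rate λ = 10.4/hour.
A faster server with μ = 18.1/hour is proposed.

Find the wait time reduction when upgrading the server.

System 1: ρ₁ = 10.4/14.6 = 0.7123, W₁ = 1/(14.6-10.4) = 0.238095
System 2: ρ₂ = 10.4/18.1 = 0.5746, W₂ = 1/(18.1-10.4) = 0.129870
Improvement: (W₁-W₂)/W₁ = (0.238095-0.129870)/0.238095 = 45.45%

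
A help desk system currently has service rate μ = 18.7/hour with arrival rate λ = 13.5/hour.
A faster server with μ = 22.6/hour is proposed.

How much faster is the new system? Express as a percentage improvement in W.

System 1: ρ₁ = 13.5/18.7 = 0.7219, W₁ = 1/(18.7-13.5) = 0.19231
System 2: ρ₂ = 13.5/22.6 = 0.5973, W₂ = 1/(22.6-13.5) = 0.10989
Improvement: (W₁-W₂)/W₁ = (0.19231-0.10989)/0.19231 = 42.86%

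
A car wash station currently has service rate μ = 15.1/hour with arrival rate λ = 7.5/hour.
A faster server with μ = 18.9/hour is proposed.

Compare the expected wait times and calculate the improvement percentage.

System 1: ρ₁ = 7.5/15.1 = 0.4967, W₁ = 1/(15.1-7.5) = 0.13158
System 2: ρ₂ = 7.5/18.9 = 0.3968, W₂ = 1/(18.9-7.5) = 0.087719
Improvement: (W₁-W₂)/W₁ = (0.13158-0.087719)/0.13158 = 33.33%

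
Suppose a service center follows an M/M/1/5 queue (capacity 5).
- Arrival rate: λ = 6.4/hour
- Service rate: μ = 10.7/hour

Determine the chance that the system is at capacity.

ρ = λ/μ = 6.4/10.7 = 0.59813
P₀ = (1-ρ)/(1-ρ^(K+1)) = (1-0.59813)/(1-0.59813^6) = 0.4019/0.9542 = 0.4212
P_K = P₀×ρ^K = 0.42115 × 0.59813^5 = 0.42115 × 0.076556 = 0.03224
Blocking probability = 3.22%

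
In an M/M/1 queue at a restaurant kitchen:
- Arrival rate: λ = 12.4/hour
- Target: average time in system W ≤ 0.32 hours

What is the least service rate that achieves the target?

For M/M/1: W = 1/(μ-λ)
Need W ≤ 0.32, so 1/(μ-λ) ≤ 0.32
μ - λ ≥ 1/0.32 = 3.1250
μ ≥ 12.4 + 3.1250 = 15.5250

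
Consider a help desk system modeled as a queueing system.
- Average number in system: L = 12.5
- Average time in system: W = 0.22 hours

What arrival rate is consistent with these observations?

Little's Law: L = λW, so λ = L/W
λ = 12.5/0.22 = 56.8182 tickets/hour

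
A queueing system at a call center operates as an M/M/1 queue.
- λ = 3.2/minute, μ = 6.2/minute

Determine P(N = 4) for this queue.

ρ = λ/μ = 3.2/6.2 = 0.51613
P(n) = (1-ρ)ρⁿ
P(4) = (1-0.51613) × 0.51613^4
P(4) = 0.4839 × 0.07096
P(4) = 0.03434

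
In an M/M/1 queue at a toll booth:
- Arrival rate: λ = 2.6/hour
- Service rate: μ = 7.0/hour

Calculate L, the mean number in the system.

ρ = λ/μ = 2.6/7.0 = 0.3714
For M/M/1: L = λ/(μ-λ)
L = 2.6/(7.0-2.6) = 2.6/4.40
L = 0.5909 vehicles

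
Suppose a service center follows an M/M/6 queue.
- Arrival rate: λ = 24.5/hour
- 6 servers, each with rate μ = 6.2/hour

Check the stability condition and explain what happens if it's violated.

Stability requires ρ = λ/(cμ) < 1
ρ = 24.5/(6 × 6.2) = 24.5/37.20 = 0.6586
Since 0.6586 < 1, the system is STABLE.
The servers are busy 65.86% of the time.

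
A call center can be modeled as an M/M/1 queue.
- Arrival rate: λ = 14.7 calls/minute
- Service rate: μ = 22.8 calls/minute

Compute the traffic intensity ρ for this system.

Server utilization: ρ = λ/μ
ρ = 14.7/22.8 = 0.6447
The server is busy 64.47% of the time.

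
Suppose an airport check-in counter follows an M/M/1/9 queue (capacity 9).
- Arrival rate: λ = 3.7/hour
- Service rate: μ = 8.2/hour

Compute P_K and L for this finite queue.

ρ = λ/μ = 3.7/8.2 = 0.45122
P₀ = (1-ρ)/(1-ρ^(K+1)) = (1-0.45122)/(1-0.45122^10) = 0.5488/0.9997 = 0.5490
P_K = P₀×ρ^K = 0.5490 × 0.45122^9 = 0.5490 × 0.0007753 = 0.0004256
Blocking probability P_9 = 0.0004256 (0.04256%)
L = ρ[1 - (K+1)ρ^K + Kρ^(K+1)] / [(1-ρ)(1-ρ^(K+1))]
L = 0.45122 × (1 - 10×0.0007753 + 9×0.0003499) / ((1 - 0.45122) × (1 - 0.0003499)) = 0.8187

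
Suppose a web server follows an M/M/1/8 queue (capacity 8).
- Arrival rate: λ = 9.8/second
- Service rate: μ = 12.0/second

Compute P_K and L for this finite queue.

ρ = λ/μ = 9.8/12.0 = 0.81667
P₀ = (1-ρ)/(1-ρ^(K+1)) = (1-0.81667)/(1-0.81667^9) = 0.18333/0.83841 = 0.2187
P_K = P₀×ρ^K = 0.21866 × 0.81667^8 = 0.21866 × 0.19787 = 0.04327
Blocking probability P_8 = 0.04327 (4.33%)
L = ρ[1 - (K+1)ρ^K + Kρ^(K+1)] / [(1-ρ)(1-ρ^(K+1))]
L = 0.81667 × (1 - 9×0.197867 + 8×0.161592) / ((1 - 0.81667) × (1 - 0.161592)) = 2.7200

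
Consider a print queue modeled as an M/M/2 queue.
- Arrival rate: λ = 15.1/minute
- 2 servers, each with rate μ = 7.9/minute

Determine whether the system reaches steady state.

Stability requires ρ = λ/(cμ) < 1
ρ = 15.1/(2 × 7.9) = 15.1/15.80 = 0.9557
Since 0.9557 < 1, the system is STABLE.
The servers are busy 95.57% of the time.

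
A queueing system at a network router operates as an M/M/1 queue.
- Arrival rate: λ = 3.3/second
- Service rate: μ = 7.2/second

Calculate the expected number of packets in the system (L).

ρ = λ/μ = 3.3/7.2 = 0.4583
For M/M/1: L = λ/(μ-λ)
L = 3.3/(7.2-3.3) = 3.3/3.90
L = 0.8462 packets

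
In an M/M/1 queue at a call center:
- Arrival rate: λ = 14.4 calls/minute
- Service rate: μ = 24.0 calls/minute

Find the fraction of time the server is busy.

Server utilization: ρ = λ/μ
ρ = 14.4/24.0 = 0.6000
The server is busy 60.00% of the time.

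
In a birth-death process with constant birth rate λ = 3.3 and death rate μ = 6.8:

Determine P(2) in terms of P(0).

For constant rates: P(n)/P(0) = (λ/μ)^n
P(2)/P(0) = (3.3/6.8)^2 = 0.4853^2 = 0.2355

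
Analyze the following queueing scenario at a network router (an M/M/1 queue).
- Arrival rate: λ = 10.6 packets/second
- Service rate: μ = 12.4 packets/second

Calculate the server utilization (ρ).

Server utilization: ρ = λ/μ
ρ = 10.6/12.4 = 0.8548
The server is busy 85.48% of the time.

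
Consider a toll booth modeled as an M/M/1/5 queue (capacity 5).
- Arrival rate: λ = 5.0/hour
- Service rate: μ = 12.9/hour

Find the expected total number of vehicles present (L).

ρ = λ/μ = 5.0/12.9 = 0.387597
P₀ = (1-ρ)/(1-ρ^(K+1)) = (1-0.387597)/(1-0.387597^6) = 0.6124/0.9966 = 0.6145
P_K = P₀×ρ^K = 0.61449 × 0.387597^5 = 0.61449 × 0.0087479 = 0.005375
L = ρ[1 - (K+1)ρ^K + Kρ^(K+1)] / [(1-ρ)(1-ρ^(K+1))]
L = 0.387597 × (1 - 6×0.008748 + 5×0.003391) / ((1 - 0.387597) × (1 - 0.003391)) = 0.6125 vehicles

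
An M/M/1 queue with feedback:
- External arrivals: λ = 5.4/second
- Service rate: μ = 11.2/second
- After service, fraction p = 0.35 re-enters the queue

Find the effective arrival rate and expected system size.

Effective arrival rate: λ_eff = λ/(1-p) = 5.4/(1-0.35) = 5.4/0.65 = 8.30769
ρ = λ_eff/μ = 8.30769/11.2 = 0.741758
L = ρ/(1-ρ) = 0.741758/(1-0.741758) = 2.8723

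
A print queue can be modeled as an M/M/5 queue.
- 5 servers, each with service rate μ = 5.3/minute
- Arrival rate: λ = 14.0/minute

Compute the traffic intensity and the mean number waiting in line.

Traffic intensity: ρ = λ/(cμ) = 14.0/(5×5.3) = 0.5283
Since ρ = 0.5283 < 1, system is stable.
Offered load a = λ/μ = cρ = 14.0/5.3 = 2.6415
P₀ = [ Σₙ₌₀^4 aⁿ/n! + a^5/(5!(1-ρ)) ]⁻¹
Σ = a^0/0! + a^1/1! + a^2/2! + a^3/3! + a^4/4! = 1.0000 + 2.6415 + 3.4888 + 3.0719 + 2.0286 = 12.2308
a^5/(5!(1-ρ)) = 128.6059/(120 × 0.4717) = 2.2720
P₀ = 1/(12.2308 + 2.2720) = 0.06895
Lq = P₀·a^5·ρ / (5!(1-ρ)²) = 0.06895 × 128.6059 × 0.5283 / (120 × 0.2225) = 0.1755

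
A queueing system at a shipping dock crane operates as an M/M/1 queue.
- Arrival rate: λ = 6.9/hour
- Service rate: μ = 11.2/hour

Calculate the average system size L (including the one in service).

ρ = λ/μ = 6.9/11.2 = 0.6161
For M/M/1: L = λ/(μ-λ)
L = 6.9/(11.2-6.9) = 6.9/4.30
L = 1.6047 containers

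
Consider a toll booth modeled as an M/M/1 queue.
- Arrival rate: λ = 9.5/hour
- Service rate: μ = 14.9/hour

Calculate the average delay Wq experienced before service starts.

First, compute utilization: ρ = λ/μ = 9.5/14.9 = 0.6376
For M/M/1: Wq = λ/(μ(μ-λ))
Wq = 9.5/(14.9 × (14.9-9.5))
Wq = 9.5/(14.9 × 5.40)
Wq = 0.1181 hours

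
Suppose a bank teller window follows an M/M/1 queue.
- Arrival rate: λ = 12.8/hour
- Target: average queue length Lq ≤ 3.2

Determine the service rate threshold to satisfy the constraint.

For M/M/1: Lq = λ²/(μ(μ-λ))
Need Lq ≤ 3.2, i.e. μ(μ-λ) ≥ λ²/3.2
μ² - 12.8μ - 163.84/3.2 ≥ 0  →  μ² - 12.8μ - 51.2000 ≥ 0
Quadratic formula (positive root): μ = [λ + √(λ² + 4×51.2000)]/2
Discriminant: 163.84 + 4×51.2000 = 368.6400, √368.6400 = 19.2000
μ ≥ (12.8 + 19.2000)/2 = 16.0000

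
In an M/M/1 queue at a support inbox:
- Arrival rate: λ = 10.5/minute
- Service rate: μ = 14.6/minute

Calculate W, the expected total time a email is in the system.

First, compute utilization: ρ = λ/μ = 10.5/14.6 = 0.7192
For M/M/1: W = 1/(μ-λ)
W = 1/(14.6-10.5) = 1/4.10
W = 0.2439 minutes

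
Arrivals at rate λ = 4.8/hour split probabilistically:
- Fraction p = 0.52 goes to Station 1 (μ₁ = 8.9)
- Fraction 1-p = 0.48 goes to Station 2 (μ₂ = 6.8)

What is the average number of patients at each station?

Effective rates: λ₁ = 4.8×0.52 = 2.496, λ₂ = 4.8×0.48 = 2.304
Station 1: ρ₁ = 2.496/8.9 = 0.28045, L₁ = ρ₁/(1-ρ₁) = 0.28045/(1-0.28045) = 0.3898
Station 2: ρ₂ = 2.304/6.8 = 0.338824, L₂ = ρ₂/(1-ρ₂) = 0.338824/(1-0.338824) = 0.5125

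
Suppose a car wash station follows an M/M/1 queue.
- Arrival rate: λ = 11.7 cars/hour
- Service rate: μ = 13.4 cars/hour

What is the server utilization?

Server utilization: ρ = λ/μ
ρ = 11.7/13.4 = 0.8731
The server is busy 87.31% of the time.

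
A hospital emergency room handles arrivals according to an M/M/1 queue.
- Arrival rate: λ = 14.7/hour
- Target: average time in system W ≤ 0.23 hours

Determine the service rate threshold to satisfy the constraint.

For M/M/1: W = 1/(μ-λ)
Need W ≤ 0.23, so 1/(μ-λ) ≤ 0.23
μ - λ ≥ 1/0.23 = 4.3478
μ ≥ 14.7 + 4.3478 = 19.0478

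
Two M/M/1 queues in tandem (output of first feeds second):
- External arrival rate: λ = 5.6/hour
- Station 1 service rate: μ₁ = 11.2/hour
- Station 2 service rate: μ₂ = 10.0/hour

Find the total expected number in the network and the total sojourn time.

By Jackson's theorem, each station behaves as independent M/M/1.
Station 1: ρ₁ = 5.6/11.2 = 0.5000, L₁ = ρ₁/(1-ρ₁) = λ/(μ₁-λ) = 5.6/5.60 = 1.0000
Station 2: ρ₂ = 5.6/10.0 = 0.5600, L₂ = ρ₂/(1-ρ₂) = λ/(μ₂-λ) = 5.6/4.40 = 1.2727
Total: L = L₁ + L₂ = 1.0000 + 1.2727 = 2.2727
W = L/λ = 2.2727/5.6 = 0.4058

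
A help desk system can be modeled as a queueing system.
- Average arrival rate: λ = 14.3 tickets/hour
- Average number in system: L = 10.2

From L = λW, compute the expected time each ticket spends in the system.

Little's Law: L = λW, so W = L/λ
W = 10.2/14.3 = 0.7133 hours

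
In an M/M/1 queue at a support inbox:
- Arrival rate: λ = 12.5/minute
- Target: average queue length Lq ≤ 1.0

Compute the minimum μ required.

For M/M/1: Lq = λ²/(μ(μ-λ))
Need Lq ≤ 1.0, i.e. μ(μ-λ) ≥ λ²/1.0
μ² - 12.5μ - 156.25/1.0 ≥ 0  →  μ² - 12.5μ - 156.2500 ≥ 0
Quadratic formula (positive root): μ = [λ + √(λ² + 4×156.2500)]/2
Discriminant: 156.25 + 4×156.2500 = 781.2500, √781.2500 = 27.9508
μ ≥ (12.5 + 27.9508)/2 = 20.2254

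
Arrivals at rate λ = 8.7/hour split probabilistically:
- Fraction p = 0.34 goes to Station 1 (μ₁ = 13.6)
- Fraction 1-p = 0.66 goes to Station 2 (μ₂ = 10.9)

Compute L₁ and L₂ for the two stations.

Effective rates: λ₁ = 8.7×0.34 = 2.958, λ₂ = 8.7×0.66 = 5.742
Station 1: ρ₁ = 2.958/13.6 = 0.2175, L₁ = ρ₁/(1-ρ₁) = 0.2175/(1-0.2175) = 0.2780
Station 2: ρ₂ = 5.742/10.9 = 0.52679, L₂ = ρ₂/(1-ρ₂) = 0.52679/(1-0.52679) = 1.1132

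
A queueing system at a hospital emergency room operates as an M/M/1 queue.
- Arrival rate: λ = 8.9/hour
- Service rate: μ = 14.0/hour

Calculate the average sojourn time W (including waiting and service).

First, compute utilization: ρ = λ/μ = 8.9/14.0 = 0.6357
For M/M/1: W = 1/(μ-λ)
W = 1/(14.0-8.9) = 1/5.10
W = 0.1961 hours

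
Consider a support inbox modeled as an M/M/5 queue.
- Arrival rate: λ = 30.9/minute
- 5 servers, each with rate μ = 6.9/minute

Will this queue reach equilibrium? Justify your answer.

Stability requires ρ = λ/(cμ) < 1
ρ = 30.9/(5 × 6.9) = 30.9/34.50 = 0.8957
Since 0.8957 < 1, the system is STABLE.
The servers are busy 89.57% of the time.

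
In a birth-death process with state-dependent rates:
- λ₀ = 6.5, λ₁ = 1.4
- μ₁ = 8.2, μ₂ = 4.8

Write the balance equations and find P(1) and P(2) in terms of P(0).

Balance equations:
State 0: λ₀P₀ = μ₁P₁ → P₁ = (λ₀/μ₁)P₀ = (6.5/8.2)P₀ = 0.7927P₀
State 1: P₂ = (λ₀λ₁)/(μ₁μ₂)P₀ = (6.5×1.4)/(8.2×4.8)P₀ = 0.2312P₀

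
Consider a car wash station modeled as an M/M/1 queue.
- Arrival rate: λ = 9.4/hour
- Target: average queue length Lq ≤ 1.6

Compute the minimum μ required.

For M/M/1: Lq = λ²/(μ(μ-λ))
Need Lq ≤ 1.6, i.e. μ(μ-λ) ≥ λ²/1.6
μ² - 9.4μ - 88.36/1.6 ≥ 0  →  μ² - 9.4μ - 55.2250 ≥ 0
Quadratic formula (positive root): μ = [λ + √(λ² + 4×55.2250)]/2
Discriminant: 88.36 + 4×55.2250 = 309.2600, √309.2600 = 17.5858
μ ≥ (9.4 + 17.5858)/2 = 13.4929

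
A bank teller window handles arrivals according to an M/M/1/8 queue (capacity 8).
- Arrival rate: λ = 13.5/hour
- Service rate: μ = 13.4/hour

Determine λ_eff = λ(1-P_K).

ρ = λ/μ = 13.5/13.4 = 1.007463
P₀ = (1-ρ)/(1-ρ^(K+1)) = (1-1.007463)/(1-1.007463^9) = -0.007463/-0.06921 = 0.1078
P_K = P₀×ρ^K = 0.1078 × 1.007463^8 = 0.1078 × 1.0613 = 0.1144
λ_eff = λ(1-P_K) = 13.5 × (1 - 0.114444) = 13.5 × 0.885556 = 11.9550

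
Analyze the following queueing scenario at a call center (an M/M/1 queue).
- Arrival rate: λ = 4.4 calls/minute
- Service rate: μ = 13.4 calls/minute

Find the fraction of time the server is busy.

Server utilization: ρ = λ/μ
ρ = 4.4/13.4 = 0.3284
The server is busy 32.84% of the time.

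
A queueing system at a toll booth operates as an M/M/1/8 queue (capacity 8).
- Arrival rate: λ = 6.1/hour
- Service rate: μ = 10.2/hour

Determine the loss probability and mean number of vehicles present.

ρ = λ/μ = 6.1/10.2 = 0.59804
P₀ = (1-ρ)/(1-ρ^(K+1)) = (1-0.59804)/(1-0.59804^9) = 0.40196/0.99021 = 0.4059
P_K = P₀×ρ^K = 0.40593 × 0.59804^8 = 0.40593 × 0.016362 = 0.006642
Blocking probability P_8 = 0.006642 (0.66%)
L = ρ[1 - (K+1)ρ^K + Kρ^(K+1)] / [(1-ρ)(1-ρ^(K+1))]
L = 0.59804 × (1 - 9×0.01636 + 8×0.009785) / ((1 - 0.59804) × (1 - 0.009785)) = 1.3989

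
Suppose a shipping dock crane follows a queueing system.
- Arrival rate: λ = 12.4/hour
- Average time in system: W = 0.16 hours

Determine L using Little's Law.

Little's Law: L = λW
L = 12.4 × 0.16 = 1.9840 containers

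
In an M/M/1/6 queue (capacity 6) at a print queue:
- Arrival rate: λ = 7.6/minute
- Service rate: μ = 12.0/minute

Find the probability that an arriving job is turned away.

ρ = λ/μ = 7.6/12.0 = 0.63333
P₀ = (1-ρ)/(1-ρ^(K+1)) = (1-0.63333)/(1-0.63333^7) = 0.3667/0.9591 = 0.3823
P_K = P₀×ρ^K = 0.3823 × 0.63333^6 = 0.3823 × 0.06453 = 0.02467
Blocking probability = 2.47%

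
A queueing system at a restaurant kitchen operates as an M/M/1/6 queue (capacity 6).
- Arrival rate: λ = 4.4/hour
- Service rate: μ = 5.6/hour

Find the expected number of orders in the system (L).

ρ = λ/μ = 4.4/5.6 = 0.7857
P₀ = (1-ρ)/(1-ρ^(K+1)) = (1-0.7857)/(1-0.7857^7) = 0.2143/0.8152 = 0.2629
P_K = P₀×ρ^K = 0.26289 × 0.7857^6 = 0.26289 × 0.23526 = 0.06185
L = ρ[1 - (K+1)ρ^K + Kρ^(K+1)] / [(1-ρ)(1-ρ^(K+1))]
L = 0.7857 × (1 - 7×0.235256 + 6×0.184841) / ((1 - 0.7857) × (1 - 0.184841)) = 2.0791 orders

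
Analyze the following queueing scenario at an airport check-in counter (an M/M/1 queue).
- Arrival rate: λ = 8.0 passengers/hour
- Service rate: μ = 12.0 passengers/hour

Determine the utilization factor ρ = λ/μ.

Server utilization: ρ = λ/μ
ρ = 8.0/12.0 = 0.6667
The server is busy 66.67% of the time.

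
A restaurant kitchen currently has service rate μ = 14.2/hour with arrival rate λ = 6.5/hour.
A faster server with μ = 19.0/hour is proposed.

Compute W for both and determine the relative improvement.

System 1: ρ₁ = 6.5/14.2 = 0.4577, W₁ = 1/(14.2-6.5) = 0.12987
System 2: ρ₂ = 6.5/19.0 = 0.3421, W₂ = 1/(19.0-6.5) = 0.080000
Improvement: (W₁-W₂)/W₁ = (0.12987-0.080000)/0.12987 = 38.40%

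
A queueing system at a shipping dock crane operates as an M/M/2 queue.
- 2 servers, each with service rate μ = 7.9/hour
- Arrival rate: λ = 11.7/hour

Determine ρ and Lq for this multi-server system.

Traffic intensity: ρ = λ/(cμ) = 11.7/(2×7.9) = 0.7405
Since ρ = 0.7405 < 1, system is stable.
Offered load a = λ/μ = cρ = 11.7/7.9 = 1.4810
P₀ = [ Σₙ₌₀^1 aⁿ/n! + a^2/(2!(1-ρ)) ]⁻¹
Σ = a^0/0! + a^1/1! = 1.0000 + 1.4810 = 2.4810
a^2/(2!(1-ρ)) = 2.19340/(2 × 0.259494) = 4.2263
P₀ = 1/(2.4810 + 4.2263) = 0.1491
Lq = P₀·a^2·ρ / (2!(1-ρ)²) = 0.1491 × 2.1934 × 0.7405 / (2 × 0.06734) = 1.7981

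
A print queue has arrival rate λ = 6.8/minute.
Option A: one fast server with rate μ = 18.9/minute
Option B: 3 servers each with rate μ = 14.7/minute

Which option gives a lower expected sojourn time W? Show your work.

Option A: single server μ = 18.9 (M/M/1)
  ρ_A = 6.8/18.9 = 0.3598
  W_A = 1/(μ-λ) = 1/(18.9-6.8) = 1/12.10 = 0.08264

Option B: 3 servers μ = 14.7 (M/M/3)
  ρ_B = λ/(cμ) = 6.8/(3×14.7) = 0.1542
  Offered load a = λ/μ = cρ = 6.8/14.7 = 0.4626
  P₀ = [ Σₙ₌₀^2 aⁿ/n! + a^3/(3!(1-ρ)) ]⁻¹
  Σ = a^0/0! + a^1/1! + a^2/2! = 1.0000 + 0.4626 + 0.1070 = 1.5696
  a^3/(3!(1-ρ)) = 0.09899/(6 × 0.8458) = 0.01951
  P₀ = 1/(1.5696 + 0.01951) = 0.6293
  Lq = P₀·a^3·ρ / (3!(1-ρ)²) = 0.6293 × 0.09899 × 0.1542 / (6 × 0.7154) = 0.002238
  Wq_B = Lq/λ = 0.002238/6.8 = 0.0003291
  W_B = Wq_B + 1/μ = 0.0003291 + 0.06803 = 0.06836

Since W_B = 0.06836 < W_A = 0.08264, Option B (multiple servers) has the shorter time in system.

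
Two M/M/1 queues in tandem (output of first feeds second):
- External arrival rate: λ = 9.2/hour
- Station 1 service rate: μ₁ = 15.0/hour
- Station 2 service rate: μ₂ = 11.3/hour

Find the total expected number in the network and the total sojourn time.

By Jackson's theorem, each station behaves as independent M/M/1.
Station 1: ρ₁ = 9.2/15.0 = 0.6133, L₁ = ρ₁/(1-ρ₁) = λ/(μ₁-λ) = 9.2/5.80 = 1.5862
Station 2: ρ₂ = 9.2/11.3 = 0.8142, L₂ = ρ₂/(1-ρ₂) = λ/(μ₂-λ) = 9.2/2.10 = 4.3810
Total: L = L₁ + L₂ = 1.5862 + 4.3810 = 5.9672
W = L/λ = 5.9672/9.2 = 0.6486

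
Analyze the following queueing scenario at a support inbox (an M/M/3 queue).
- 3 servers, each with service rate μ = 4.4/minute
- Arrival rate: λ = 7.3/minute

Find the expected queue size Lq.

Traffic intensity: ρ = λ/(cμ) = 7.3/(3×4.4) = 0.5530
Since ρ = 0.5530 < 1, system is stable.
Offered load a = λ/μ = cρ = 7.3/4.4 = 1.6591
P₀ = [ Σₙ₌₀^2 aⁿ/n! + a^3/(3!(1-ρ)) ]⁻¹
Σ = a^0/0! + a^1/1! + a^2/2! = 1.0000 + 1.6591 + 1.3763 = 4.0354
a^3/(3!(1-ρ)) = 4.5668/(6 × 0.44697) = 1.7029
P₀ = 1/(4.0354 + 1.7029) = 0.1743
Lq = P₀·a^3·ρ / (3!(1-ρ)²) = 0.1743 × 4.5668 × 0.5530 / (6 × 0.1998) = 0.3672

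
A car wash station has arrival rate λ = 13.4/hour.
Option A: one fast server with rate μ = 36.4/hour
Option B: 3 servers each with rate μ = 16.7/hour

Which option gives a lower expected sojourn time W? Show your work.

Option A: single server μ = 36.4 (M/M/1)
  ρ_A = 13.4/36.4 = 0.3681
  W_A = 1/(μ-λ) = 1/(36.4-13.4) = 1/23.00 = 0.04348

Option B: 3 servers μ = 16.7 (M/M/3)
  ρ_B = λ/(cμ) = 13.4/(3×16.7) = 0.2675
  Offered load a = λ/μ = cρ = 13.4/16.7 = 0.8024
  P₀ = [ Σₙ₌₀^2 aⁿ/n! + a^3/(3!(1-ρ)) ]⁻¹
  Σ = a^0/0! + a^1/1! + a^2/2! = 1.0000 + 0.8024 + 0.3219 = 2.1243
  a^3/(3!(1-ρ)) = 0.5166/(6 × 0.7325) = 0.1175
  P₀ = 1/(2.1243 + 0.1175) = 0.4461
  Lq = P₀·a^3·ρ / (3!(1-ρ)²) = 0.44606 × 0.51661 × 0.26747 / (6 × 0.53661) = 0.01914
  Wq_B = Lq/λ = 0.019143/13.4 = 0.001429
  W_B = Wq_B + 1/μ = 0.001429 + 0.05988 = 0.06131

Since W_A = 0.04348 < W_B = 0.06131, Option A (single fast server) has the shorter time in system.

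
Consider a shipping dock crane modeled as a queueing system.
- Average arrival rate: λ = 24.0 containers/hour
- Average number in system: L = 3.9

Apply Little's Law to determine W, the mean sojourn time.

Little's Law: L = λW, so W = L/λ
W = 3.9/24.0 = 0.1625 hours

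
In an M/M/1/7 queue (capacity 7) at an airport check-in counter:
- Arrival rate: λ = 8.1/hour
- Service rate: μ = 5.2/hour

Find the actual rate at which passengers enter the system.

ρ = λ/μ = 8.1/5.2 = 1.5577
P₀ = (1-ρ)/(1-ρ^(K+1)) = (1-1.5577)/(1-1.5577^8) = -0.5577/-33.6634 = 0.01657
P_K = P₀×ρ^K = 0.01657 × 1.5577^7 = 0.01657 × 22.2529 = 0.3687
λ_eff = λ(1-P_K) = 8.1 × (1 - 0.368661) = 8.1 × 0.631339 = 5.1138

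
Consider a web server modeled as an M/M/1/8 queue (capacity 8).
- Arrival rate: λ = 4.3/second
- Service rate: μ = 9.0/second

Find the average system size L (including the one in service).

ρ = λ/μ = 4.3/9.0 = 0.47778
P₀ = (1-ρ)/(1-ρ^(K+1)) = (1-0.47778)/(1-0.47778^9) = 0.5222/0.9987 = 0.5229
P_K = P₀×ρ^K = 0.5229 × 0.47778^8 = 0.5229 × 0.002715 = 0.001420
L = ρ[1 - (K+1)ρ^K + Kρ^(K+1)] / [(1-ρ)(1-ρ^(K+1))]
L = 0.47778 × (1 - 9×0.002715 + 8×0.001297) / ((1 - 0.47778) × (1 - 0.001297)) = 0.9032 requests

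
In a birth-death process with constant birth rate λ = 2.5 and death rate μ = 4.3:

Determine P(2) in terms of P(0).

For constant rates: P(n)/P(0) = (λ/μ)^n
P(2)/P(0) = (2.5/4.3)^2 = 0.5814^2 = 0.3380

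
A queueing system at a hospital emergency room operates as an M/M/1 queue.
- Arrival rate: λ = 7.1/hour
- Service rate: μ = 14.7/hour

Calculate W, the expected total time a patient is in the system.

First, compute utilization: ρ = λ/μ = 7.1/14.7 = 0.4830
For M/M/1: W = 1/(μ-λ)
W = 1/(14.7-7.1) = 1/7.60
W = 0.1316 hours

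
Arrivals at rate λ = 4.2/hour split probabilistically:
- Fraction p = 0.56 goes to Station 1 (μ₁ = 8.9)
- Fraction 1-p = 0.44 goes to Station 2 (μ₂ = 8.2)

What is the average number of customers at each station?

Effective rates: λ₁ = 4.2×0.56 = 2.352, λ₂ = 4.2×0.44 = 1.848
Station 1: ρ₁ = 2.352/8.9 = 0.2643, L₁ = ρ₁/(1-ρ₁) = 0.2643/(1-0.2643) = 0.3592
Station 2: ρ₂ = 1.848/8.2 = 0.22537, L₂ = ρ₂/(1-ρ₂) = 0.22537/(1-0.22537) = 0.2909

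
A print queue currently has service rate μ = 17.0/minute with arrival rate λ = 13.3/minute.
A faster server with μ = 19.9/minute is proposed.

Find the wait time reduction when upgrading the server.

System 1: ρ₁ = 13.3/17.0 = 0.7824, W₁ = 1/(17.0-13.3) = 0.27027
System 2: ρ₂ = 13.3/19.9 = 0.6683, W₂ = 1/(19.9-13.3) = 0.15152
Improvement: (W₁-W₂)/W₁ = (0.27027-0.15152)/0.27027 = 43.94%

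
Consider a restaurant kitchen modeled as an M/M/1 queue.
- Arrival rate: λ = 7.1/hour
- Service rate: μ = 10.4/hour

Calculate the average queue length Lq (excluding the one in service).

ρ = λ/μ = 7.1/10.4 = 0.6827
For M/M/1: Lq = λ²/(μ(μ-λ))
Lq = 50.41/(10.4 × 3.30)
Lq = 1.4688 orders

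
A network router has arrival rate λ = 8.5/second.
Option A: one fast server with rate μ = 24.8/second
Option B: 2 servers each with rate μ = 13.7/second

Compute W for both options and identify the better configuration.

Option A: single server μ = 24.8 (M/M/1)
  ρ_A = 8.5/24.8 = 0.3427
  W_A = 1/(μ-λ) = 1/(24.8-8.5) = 1/16.30 = 0.06135

Option B: 2 servers μ = 13.7 (M/M/2)
  ρ_B = λ/(cμ) = 8.5/(2×13.7) = 0.3102
  Offered load a = λ/μ = cρ = 8.5/13.7 = 0.6204
  P₀ = [ Σₙ₌₀^1 aⁿ/n! + a^2/(2!(1-ρ)) ]⁻¹
  Σ = a^0/0! + a^1/1! = 1.0000 + 0.6204 = 1.6204
  a^2/(2!(1-ρ)) = 0.3849/(2 × 0.6898) = 0.2790
  P₀ = 1/(1.6204 + 0.2790) = 0.5265
  Lq = P₀·a^2·ρ / (2!(1-ρ)²) = 0.52646 × 0.38494 × 0.31022 / (2 × 0.47580) = 0.06607
  Wq_B = Lq/λ = 0.066066/8.5 = 0.0077725
  W_B = Wq_B + 1/μ = 0.0077725 + 0.072993 = 0.08077

Since W_A = 0.06135 < W_B = 0.08077, Option A (single fast server) has the shorter time in system.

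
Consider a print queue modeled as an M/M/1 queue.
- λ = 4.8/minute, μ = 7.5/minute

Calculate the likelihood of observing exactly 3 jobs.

ρ = λ/μ = 4.8/7.5 = 0.6400
P(n) = (1-ρ)ρⁿ
P(3) = (1-0.6400) × 0.6400^3
P(3) = 0.36000 × 0.26214
P(3) = 0.09437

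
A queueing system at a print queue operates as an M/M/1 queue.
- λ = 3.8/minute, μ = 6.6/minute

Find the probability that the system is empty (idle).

ρ = λ/μ = 3.8/6.6 = 0.5758
P(0) = 1 - ρ = 1 - 0.5758 = 0.4242
The server is idle 42.42% of the time.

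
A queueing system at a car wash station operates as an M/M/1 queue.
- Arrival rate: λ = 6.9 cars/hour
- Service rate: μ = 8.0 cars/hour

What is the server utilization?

Server utilization: ρ = λ/μ
ρ = 6.9/8.0 = 0.8625
The server is busy 86.25% of the time.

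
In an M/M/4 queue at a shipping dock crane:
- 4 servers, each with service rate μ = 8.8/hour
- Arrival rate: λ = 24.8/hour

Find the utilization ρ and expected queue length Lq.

Traffic intensity: ρ = λ/(cμ) = 24.8/(4×8.8) = 0.7045
Since ρ = 0.7045 < 1, system is stable.
Offered load a = λ/μ = cρ = 24.8/8.8 = 2.8182
P₀ = [ Σₙ₌₀^3 aⁿ/n! + a^4/(4!(1-ρ)) ]⁻¹
Σ = a^0/0! + a^1/1! + a^2/2! + a^3/3! = 1.0000 + 2.8182 + 3.9711 + 3.7304 = 11.5197
a^4/(4!(1-ρ)) = 63.0777/(24 × 0.295455) = 8.8956
P₀ = 1/(11.5197 + 8.8956) = 0.04898
Lq = P₀·a^4·ρ / (4!(1-ρ)²) = 0.048983 × 63.0777 × 0.70455 / (24 × 0.087293) = 1.0391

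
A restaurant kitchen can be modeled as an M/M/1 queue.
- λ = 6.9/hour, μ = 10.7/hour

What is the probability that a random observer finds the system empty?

ρ = λ/μ = 6.9/10.7 = 0.6449
P(0) = 1 - ρ = 1 - 0.6449 = 0.3551
The server is idle 35.51% of the time.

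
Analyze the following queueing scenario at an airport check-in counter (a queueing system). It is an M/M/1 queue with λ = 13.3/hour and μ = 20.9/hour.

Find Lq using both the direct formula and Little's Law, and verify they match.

Method 1 (direct): Lq = λ²/(μ(μ-λ)) = 176.89/(20.9 × 7.60) = 1.1136

Method 2 (Little's Law):
W = 1/(μ-λ) = 1/7.60 = 0.13158
Wq = W - 1/μ = 0.13158 - 0.047847 = 0.08373
Lq = λWq = 13.3 × 0.08373 = 1.1136 ✔ (matches Method 1)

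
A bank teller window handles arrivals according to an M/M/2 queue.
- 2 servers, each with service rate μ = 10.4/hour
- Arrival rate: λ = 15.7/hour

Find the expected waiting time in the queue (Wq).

Traffic intensity: ρ = λ/(cμ) = 15.7/(2×10.4) = 0.7548
Since ρ = 0.7548 < 1, system is stable.
Offered load a = λ/μ = cρ = 15.7/10.4 = 1.5096
P₀ = [ Σₙ₌₀^1 aⁿ/n! + a^2/(2!(1-ρ)) ]⁻¹
Σ = a^0/0! + a^1/1! = 1.0000 + 1.5096 = 2.5096
a^2/(2!(1-ρ)) = 2.2789/(2 × 0.24519) = 4.6472
P₀ = 1/(2.5096 + 4.6472) = 0.1397
Lq = P₀·a^2·ρ / (2!(1-ρ)²) = 0.13973 × 2.2789 × 0.75481 / (2 × 0.060119) = 1.9990
Wq = Lq/λ = 1.9990/15.7 = 0.1273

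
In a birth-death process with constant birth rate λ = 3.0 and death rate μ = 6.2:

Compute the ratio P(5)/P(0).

For constant rates: P(n)/P(0) = (λ/μ)^n
P(5)/P(0) = (3.0/6.2)^5 = 0.48387^5 = 0.02652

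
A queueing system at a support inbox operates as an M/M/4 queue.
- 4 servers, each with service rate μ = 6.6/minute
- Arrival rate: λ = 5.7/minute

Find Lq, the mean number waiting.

Traffic intensity: ρ = λ/(cμ) = 5.7/(4×6.6) = 0.2159
Since ρ = 0.2159 < 1, system is stable.
Offered load a = λ/μ = cρ = 5.7/6.6 = 0.8636
P₀ = [ Σₙ₌₀^3 aⁿ/n! + a^4/(4!(1-ρ)) ]⁻¹
Σ = a^0/0! + a^1/1! + a^2/2! + a^3/3! = 1.0000 + 0.8636 + 0.3729 + 0.1074 = 2.3439
a^4/(4!(1-ρ)) = 0.5563/(24 × 0.7841) = 0.02956
P₀ = 1/(2.3439 + 0.02956) = 0.4213
Lq = P₀·a^4·ρ / (4!(1-ρ)²) = 0.42132 × 0.55632 × 0.21591 / (24 × 0.61480) = 0.003430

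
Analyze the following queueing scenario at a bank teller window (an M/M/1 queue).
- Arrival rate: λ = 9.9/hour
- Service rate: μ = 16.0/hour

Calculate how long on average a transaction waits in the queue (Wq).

First, compute utilization: ρ = λ/μ = 9.9/16.0 = 0.6188
For M/M/1: Wq = λ/(μ(μ-λ))
Wq = 9.9/(16.0 × (16.0-9.9))
Wq = 9.9/(16.0 × 6.10)
Wq = 0.1014 hours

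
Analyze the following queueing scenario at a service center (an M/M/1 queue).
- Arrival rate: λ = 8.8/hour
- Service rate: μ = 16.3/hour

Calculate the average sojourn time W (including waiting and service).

First, compute utilization: ρ = λ/μ = 8.8/16.3 = 0.5399
For M/M/1: W = 1/(μ-λ)
W = 1/(16.3-8.8) = 1/7.50
W = 0.1333 hours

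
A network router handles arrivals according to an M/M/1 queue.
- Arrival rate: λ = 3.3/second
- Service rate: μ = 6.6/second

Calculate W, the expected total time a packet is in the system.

First, compute utilization: ρ = λ/μ = 3.3/6.6 = 0.5000
For M/M/1: W = 1/(μ-λ)
W = 1/(6.6-3.3) = 1/3.30
W = 0.3030 seconds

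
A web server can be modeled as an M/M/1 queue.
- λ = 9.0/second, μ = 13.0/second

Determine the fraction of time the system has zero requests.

ρ = λ/μ = 9.0/13.0 = 0.6923
P(0) = 1 - ρ = 1 - 0.6923 = 0.3077
The server is idle 30.77% of the time.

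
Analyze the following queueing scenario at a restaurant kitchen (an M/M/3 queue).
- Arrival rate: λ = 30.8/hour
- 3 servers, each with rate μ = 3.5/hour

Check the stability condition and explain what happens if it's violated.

Stability requires ρ = λ/(cμ) < 1
ρ = 30.8/(3 × 3.5) = 30.8/10.50 = 2.9333
Since 2.9333 ≥ 1, the system is UNSTABLE.
Need c > λ/μ = 30.8/3.5 = 8.80.
Minimum servers needed: c = 9.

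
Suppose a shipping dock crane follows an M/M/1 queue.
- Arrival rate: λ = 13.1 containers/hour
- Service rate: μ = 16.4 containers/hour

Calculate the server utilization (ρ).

Server utilization: ρ = λ/μ
ρ = 13.1/16.4 = 0.7988
The server is busy 79.88% of the time.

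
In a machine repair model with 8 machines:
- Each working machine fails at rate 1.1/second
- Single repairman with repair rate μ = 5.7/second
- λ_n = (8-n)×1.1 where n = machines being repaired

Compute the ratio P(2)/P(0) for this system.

P(2)/P(0) = ∏_{i=0}^{2-1} λ_i/μ_{i+1}
= (8-0)×1.1/5.7 × (8-1)×1.1/5.7
= 2.0856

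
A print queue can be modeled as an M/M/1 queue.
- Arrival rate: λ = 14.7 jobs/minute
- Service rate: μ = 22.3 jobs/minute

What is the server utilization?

Server utilization: ρ = λ/μ
ρ = 14.7/22.3 = 0.6592
The server is busy 65.92% of the time.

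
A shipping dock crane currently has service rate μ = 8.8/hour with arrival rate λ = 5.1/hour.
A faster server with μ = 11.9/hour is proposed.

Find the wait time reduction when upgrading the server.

System 1: ρ₁ = 5.1/8.8 = 0.5795, W₁ = 1/(8.8-5.1) = 0.27027
System 2: ρ₂ = 5.1/11.9 = 0.4286, W₂ = 1/(11.9-5.1) = 0.14706
Improvement: (W₁-W₂)/W₁ = (0.27027-0.14706)/0.27027 = 45.59%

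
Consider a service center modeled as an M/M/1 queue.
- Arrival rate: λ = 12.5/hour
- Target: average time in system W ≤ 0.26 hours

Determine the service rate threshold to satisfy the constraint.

For M/M/1: W = 1/(μ-λ)
Need W ≤ 0.26, so 1/(μ-λ) ≤ 0.26
μ - λ ≥ 1/0.26 = 3.8462
μ ≥ 12.5 + 3.8462 = 16.3462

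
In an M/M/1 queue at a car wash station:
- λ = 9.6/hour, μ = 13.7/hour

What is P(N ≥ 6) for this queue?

ρ = λ/μ = 9.6/13.7 = 0.7007
P(N ≥ n) = ρⁿ
P(N ≥ 6) = 0.7007^6
P(N ≥ 6) = 0.1184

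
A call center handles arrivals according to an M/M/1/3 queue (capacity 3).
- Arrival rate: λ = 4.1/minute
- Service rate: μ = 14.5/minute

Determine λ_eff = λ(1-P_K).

ρ = λ/μ = 4.1/14.5 = 0.28276
P₀ = (1-ρ)/(1-ρ^(K+1)) = (1-0.28276)/(1-0.28276^4) = 0.71724/0.99361 = 0.7219
P_K = P₀×ρ^K = 0.7219 × 0.28276^3 = 0.7219 × 0.02261 = 0.01632
λ_eff = λ(1-P_K) = 4.1 × (1 - 0.01632) = 4.1 × 0.98368 = 4.0331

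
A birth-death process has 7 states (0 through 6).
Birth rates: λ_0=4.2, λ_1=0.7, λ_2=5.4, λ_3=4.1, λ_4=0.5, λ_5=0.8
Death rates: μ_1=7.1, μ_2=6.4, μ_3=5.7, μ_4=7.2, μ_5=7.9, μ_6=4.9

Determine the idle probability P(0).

Ratios P(n)/P(0) = (λ₀···λₙ₋₁)/(μ₁···μₙ):
P(1)/P(0) = (4.2)/(7.1) = 0.5915
P(2)/P(0) = (4.2×0.7)/(7.1×6.4) = 0.06470
P(3)/P(0) = (4.2×0.7×5.4)/(7.1×6.4×5.7) = 0.06130
P(4)/P(0) = (4.2×0.7×5.4×4.1)/(7.1×6.4×5.7×7.2) = 0.03490
P(5)/P(0) = (4.2×0.7×5.4×4.1×0.5)/(7.1×6.4×5.7×7.2×7.9) = 0.002209
P(6)/P(0) = (4.2×0.7×5.4×4.1×0.5×0.8)/(7.1×6.4×5.7×7.2×7.9×4.9) = 0.0003607

Normalization: ∑ P(n) = 1
P(0) × (1.0000 + 0.5915 + 0.06470 + 0.06130 + 0.03490 + 0.002209 + 0.0003607) = 1
P(0) × 1.7550 = 1
P(0) = 1/1.7550 = 0.5698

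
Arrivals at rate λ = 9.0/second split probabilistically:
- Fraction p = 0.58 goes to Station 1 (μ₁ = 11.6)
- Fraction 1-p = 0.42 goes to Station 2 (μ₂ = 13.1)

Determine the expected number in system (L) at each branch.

Effective rates: λ₁ = 9.0×0.58 = 5.22, λ₂ = 9.0×0.42 = 3.78
Station 1: ρ₁ = 5.22/11.6 = 0.4500, L₁ = ρ₁/(1-ρ₁) = 0.4500/(1-0.4500) = 0.8182
Station 2: ρ₂ = 3.78/13.1 = 0.28855, L₂ = ρ₂/(1-ρ₂) = 0.28855/(1-0.28855) = 0.4056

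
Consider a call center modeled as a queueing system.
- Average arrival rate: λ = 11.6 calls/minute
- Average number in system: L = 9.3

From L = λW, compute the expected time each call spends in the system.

Little's Law: L = λW, so W = L/λ
W = 9.3/11.6 = 0.8017 minutes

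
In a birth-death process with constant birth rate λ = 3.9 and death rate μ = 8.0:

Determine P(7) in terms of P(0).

For constant rates: P(n)/P(0) = (λ/μ)^n
P(7)/P(0) = (3.9/8.0)^7 = 0.4875^7 = 0.006544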